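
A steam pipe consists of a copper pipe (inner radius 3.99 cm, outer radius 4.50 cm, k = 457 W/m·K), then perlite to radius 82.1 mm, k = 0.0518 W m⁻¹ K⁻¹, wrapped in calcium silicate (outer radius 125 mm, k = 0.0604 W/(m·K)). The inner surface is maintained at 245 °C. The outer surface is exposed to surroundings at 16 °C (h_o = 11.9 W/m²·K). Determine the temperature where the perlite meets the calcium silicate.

Series thermal resistances, inner to outer:
  R'_copper = ln(0.0450/0.0399)/(2πk) = 0.1203/(2π·457) = 4.189×10^-5 m·K/W
  R'_perlite = ln(0.0821/0.0450)/(2πk) = 0.6013/(2π·0.0518) = 1.847 m·K/W
  R'_calcium silicate = ln(0.125/0.0821)/(2πk) = 0.4204/(2π·0.0604) = 1.108 m·K/W
  R'_conv,out = 1/(2πr h) = 1/(2π·0.125·11.9) = 0.1070 m·K/W
ΣR = 4.189×10^-5 + 1.847 + 1.108 + 0.1070 = 3.062 m·K/W
Q' = ΔT/ΣR = (245 °C − 16 °C)/3.062 = 74.79 W/m
From the inner boundary to the perlite/calcium silicate interface, ΣR_partial = 1.847 m·K/W.
T_interface = T_in − Q'·ΣR_partial = 245 °C − (74.79)(1.847) = 107 °C

T = 107 °C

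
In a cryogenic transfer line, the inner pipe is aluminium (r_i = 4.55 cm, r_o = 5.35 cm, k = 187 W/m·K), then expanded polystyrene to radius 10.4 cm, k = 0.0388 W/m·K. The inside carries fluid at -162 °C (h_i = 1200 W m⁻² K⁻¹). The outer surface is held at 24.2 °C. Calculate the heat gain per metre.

Q' = 68.2 W/m

Resistance network (inner→outer):
  R'_conv,in = 1/(2πr h) = 1/(2π·0.0455·1200) = 0.002915 m·K/W
  R'_aluminium = ln(0.0535/0.0455)/(2πk) = 0.1620/(2π·187) = 1.379×10^-4 m·K/W
  R'_expanded polystyrene = ln(0.104/0.0535)/(2πk) = 0.6647/(2π·0.0388) = 2.727 m·K/W
ΣR = 0.002915 + 1.379×10^-4 + 2.727 = 2.730 m·K/W
Q' = ΔT/ΣR = (-162 °C − 24.2 °C)/2.730 = -68.2 W/m
(Negative Q' ⇒ heat flows inward; heat gain = 68.2 W/m.)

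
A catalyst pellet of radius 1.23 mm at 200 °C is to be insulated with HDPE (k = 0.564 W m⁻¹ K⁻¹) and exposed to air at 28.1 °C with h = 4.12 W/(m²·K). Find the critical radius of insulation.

r_cr = 27.4 cm

For a sphere, r_cr = 2k_ins/h = 2·0.564/4.12 = 0.274 m = 27.4 cm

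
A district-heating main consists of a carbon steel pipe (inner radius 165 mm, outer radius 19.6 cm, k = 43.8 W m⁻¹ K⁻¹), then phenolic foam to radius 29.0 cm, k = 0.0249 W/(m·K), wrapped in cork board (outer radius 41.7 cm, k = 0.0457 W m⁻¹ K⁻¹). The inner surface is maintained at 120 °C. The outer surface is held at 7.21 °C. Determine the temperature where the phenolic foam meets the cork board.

Resistance network (inner→outer):
  R'_carbon steel = ln(0.196/0.165)/(2πk) = 0.1722/(2π·43.8) = 6.256×10^-4 m·K/W
  R'_phenolic foam = ln(0.290/0.196)/(2πk) = 0.3918/(2π·0.0249) = 2.504 m·K/W
  R'_cork board = ln(0.417/0.290)/(2πk) = 0.3632/(2π·0.0457) = 1.265 m·K/W
ΣR = 6.256×10^-4 + 2.504 + 1.265 = 3.770 m·K/W
Q' = ΔT/ΣR = (120 °C − 7.21 °C)/3.770 = 29.92 W/m
From the inner boundary to the phenolic foam/cork board interface, ΣR_partial = 2.505 m·K/W.
T_interface = T_in − Q'·ΣR_partial = 120 °C − (29.92)(2.505) = 45.1 °C

T = 45.1 °C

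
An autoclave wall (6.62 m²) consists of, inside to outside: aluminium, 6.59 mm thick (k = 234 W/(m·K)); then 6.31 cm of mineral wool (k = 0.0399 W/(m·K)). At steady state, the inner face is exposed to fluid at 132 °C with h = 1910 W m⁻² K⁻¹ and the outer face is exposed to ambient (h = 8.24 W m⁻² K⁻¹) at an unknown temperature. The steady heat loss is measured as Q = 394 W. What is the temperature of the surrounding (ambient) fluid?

T_out = 30.6 °C

Sum the resistances:
  R_conv,in = 1/(hA) = 1/(1910·6.62) = 7.909×10^-5 K/W
  R_aluminium = L/(kA) = 0.00659/(234·6.62) = 4.254×10^-6 K/W
  R_mineral wool = L/(kA) = 0.0631/(0.0399·6.62) = 0.2389 K/W
  R_conv,out = 1/(hA) = 1/(8.24·6.62) = 0.01833 K/W
ΣR = 0.2573 K/W
ΔT = Q·ΣR = 394 × 0.2573 = 101.4 K
Heat flows outward, so T_out = T_in − ΔT = 132 − 101.4 = 30.6 °C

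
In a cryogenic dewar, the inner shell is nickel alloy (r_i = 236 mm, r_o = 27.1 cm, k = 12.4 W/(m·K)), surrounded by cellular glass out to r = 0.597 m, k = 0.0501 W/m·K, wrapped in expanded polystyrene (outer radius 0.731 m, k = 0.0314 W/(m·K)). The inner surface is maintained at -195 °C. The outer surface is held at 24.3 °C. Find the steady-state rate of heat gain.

Q = 55.1 W

Series thermal resistances, inner to outer:
  R_nickel alloy = (1/0.236 − 1/0.271)/(4πk) = 0.5473/(4π·12.4) = 0.003512 K/W
  R_cellular glass = (1/0.271 − 1/0.597)/(4πk) = 2.015/(4π·0.0501) = 3.201 K/W
  R_expanded polystyrene = (1/0.597 − 1/0.731)/(4πk) = 0.3071/(4π·0.0314) = 0.7782 K/W
ΣR = 0.003512 + 3.201 + 0.7782 = 3.983 K/W
Q = ΔT/ΣR = (-195 °C − 24.3 °C)/3.983 = -55.1 W
(Negative Q ⇒ heat flows inward; heat gain = 55.1 W.)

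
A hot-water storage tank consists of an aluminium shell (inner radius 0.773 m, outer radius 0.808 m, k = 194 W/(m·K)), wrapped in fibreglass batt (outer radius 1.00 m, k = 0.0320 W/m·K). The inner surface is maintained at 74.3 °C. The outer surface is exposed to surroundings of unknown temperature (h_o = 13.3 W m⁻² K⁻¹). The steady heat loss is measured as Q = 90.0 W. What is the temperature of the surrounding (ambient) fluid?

T_out = 20.6 °C

Sum the resistances:
  R_aluminium = (1/0.773 − 1/0.808)/(4πk) = 0.05604/(4π·194) = 2.299×10^-5 K/W
  R_fibreglass batt = (1/0.808 − 1/1.00)/(4πk) = 0.2376/(4π·0.0320) = 0.5909 K/W
  R_conv,out = 1/(4πr²h) = 1/(4π·1.00²·13.3) = 0.005983 K/W
ΣR = 0.5969 K/W
ΔT = Q·ΣR = 90.0 × 0.5969 = 53.72 K
Heat flows outward, so T_out = T_in − ΔT = 74.3 − 53.72 = 20.6 °C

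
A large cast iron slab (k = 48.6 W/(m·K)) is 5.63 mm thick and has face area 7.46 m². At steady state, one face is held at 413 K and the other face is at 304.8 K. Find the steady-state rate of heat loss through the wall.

Q = kA·ΔT/L = 48.6 × 7.46 × |413 K − 304.8 K| / 0.00563 = 6.97×10^6 W

Q = 6970 kW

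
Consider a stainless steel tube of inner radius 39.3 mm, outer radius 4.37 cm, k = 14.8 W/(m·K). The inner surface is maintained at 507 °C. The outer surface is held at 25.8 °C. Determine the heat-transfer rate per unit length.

Q' = 2πk·ΔT/ln(r₂/r₁) = 2π × 14.8 × 481.2 / ln(0.0437/0.0393) = 4.22×10^5 W/m

Q' = 4.22×10^5 W/m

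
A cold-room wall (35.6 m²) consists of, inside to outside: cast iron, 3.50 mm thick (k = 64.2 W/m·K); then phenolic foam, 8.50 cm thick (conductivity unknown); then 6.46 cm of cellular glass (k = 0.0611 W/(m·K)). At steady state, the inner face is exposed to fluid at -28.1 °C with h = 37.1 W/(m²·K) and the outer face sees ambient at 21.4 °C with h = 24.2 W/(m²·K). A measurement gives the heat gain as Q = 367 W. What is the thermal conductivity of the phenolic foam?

ΣR = ΔT/Q = |-28.1 − 21.4|/367 = 0.1349 K/W
Known resistances:
  R_conv,in = 1/(hA) = 1/(37.1·35.6) = 7.571×10^-4 K/W
  R_cast iron = L/(kA) = 0.00350/(64.2·35.6) = 1.531×10^-6 K/W
  R_cellular glass = L/(kA) = 0.0646/(0.0611·35.6) = 0.02970 K/W
  R_conv,out = 1/(hA) = 1/(24.2·35.6) = 0.001161 K/W
R_phenolic foam = ΣR − ΣR_known = 0.1349 − 0.03162 = 0.1033 K/W
L/(kA) = 0.1033 ⇒ k = 0.0850/(0.1033·35.6) = 0.0231 W/m·K

k = 0.0231 W/m·K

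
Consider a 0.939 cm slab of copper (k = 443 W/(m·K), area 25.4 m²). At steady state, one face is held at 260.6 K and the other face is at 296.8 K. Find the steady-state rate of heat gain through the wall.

Q = 43400 kW

Q = kA·ΔT/L = 443 × 25.4 × |260.6 K − 296.8 K| / 0.00939 = 4.34×10^7 W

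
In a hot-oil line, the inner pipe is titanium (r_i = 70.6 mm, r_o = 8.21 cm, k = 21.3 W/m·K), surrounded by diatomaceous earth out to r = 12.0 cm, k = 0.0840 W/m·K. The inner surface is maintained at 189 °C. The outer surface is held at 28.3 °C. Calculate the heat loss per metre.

Q' = 223 W/m

Resistance network (inner→outer):
  R'_titanium = ln(0.0821/0.0706)/(2πk) = 0.1509/(2π·21.3) = 0.001128 m·K/W
  R'_diatomaceous earth = ln(0.120/0.0821)/(2πk) = 0.3796/(2π·0.0840) = 0.7191 m·K/W
ΣR = 0.001128 + 0.7191 = 0.7202 m·K/W
Q' = ΔT/ΣR = (189 °C − 28.3 °C)/0.7202 = 223 W/m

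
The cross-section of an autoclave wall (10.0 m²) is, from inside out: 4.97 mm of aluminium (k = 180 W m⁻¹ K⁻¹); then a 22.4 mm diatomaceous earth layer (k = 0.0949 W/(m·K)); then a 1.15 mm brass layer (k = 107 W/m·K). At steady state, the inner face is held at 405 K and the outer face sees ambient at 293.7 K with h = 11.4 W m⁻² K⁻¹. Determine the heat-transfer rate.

Resistance network (inner→outer):
  R_aluminium = L/(kA) = 0.00497/(180·10.0) = 2.761×10^-6 K/W
  R_diatomaceous earth = L/(kA) = 0.0224/(0.0949·10.0) = 0.02360 K/W
  R_brass = L/(kA) = 0.00115/(107·10.0) = 1.075×10^-6 K/W
  R_conv,out = 1/(hA) = 1/(11.4·10.0) = 0.008772 K/W
ΣR = 2.761×10^-6 + 0.02360 + 1.075×10^-6 + 0.008772 = 0.03238 K/W
Q = ΔT/ΣR = (405 K − 293.7 K)/0.03238 = 3440 W

Q = 3440 W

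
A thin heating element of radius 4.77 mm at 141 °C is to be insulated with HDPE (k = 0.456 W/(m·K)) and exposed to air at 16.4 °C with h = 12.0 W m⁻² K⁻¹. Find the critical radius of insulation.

r_cr = 3.80 cm

For a cylinder, r_cr = k_ins/h = 0.456/12.0 = 0.0380 m = 3.80 cm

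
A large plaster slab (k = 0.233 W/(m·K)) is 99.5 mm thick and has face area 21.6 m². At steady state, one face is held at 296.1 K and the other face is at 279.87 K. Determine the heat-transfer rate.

Q = kA·ΔT/L = 0.233 × 21.6 × |296.1 K − 279.87 K| / 0.0995 = 821 W

Q = 821 W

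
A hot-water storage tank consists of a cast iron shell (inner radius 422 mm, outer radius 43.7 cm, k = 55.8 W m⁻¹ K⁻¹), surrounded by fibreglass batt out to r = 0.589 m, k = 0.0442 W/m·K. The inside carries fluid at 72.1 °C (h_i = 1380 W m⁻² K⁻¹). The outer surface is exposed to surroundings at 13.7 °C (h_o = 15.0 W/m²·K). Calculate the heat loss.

Q = 54.1 W

Treat each layer as a resistance in series:
  R_conv,in = 1/(4πr²h) = 1/(4π·0.422²·1380) = 3.238×10^-4 K/W
  R_cast iron = (1/0.422 − 1/0.437)/(4πk) = 0.08134/(4π·55.8) = 1.160×10^-4 K/W
  R_fibreglass batt = (1/0.437 − 1/0.589)/(4πk) = 0.5905/(4π·0.0442) = 1.063 K/W
  R_conv,out = 1/(4πr²h) = 1/(4π·0.589²·15.0) = 0.01529 K/W
ΣR = 3.238×10^-4 + 1.160×10^-4 + 1.063 + 0.01529 = 1.079 K/W
Q = ΔT/ΣR = (72.1 °C − 13.7 °C)/1.079 = 54.1 W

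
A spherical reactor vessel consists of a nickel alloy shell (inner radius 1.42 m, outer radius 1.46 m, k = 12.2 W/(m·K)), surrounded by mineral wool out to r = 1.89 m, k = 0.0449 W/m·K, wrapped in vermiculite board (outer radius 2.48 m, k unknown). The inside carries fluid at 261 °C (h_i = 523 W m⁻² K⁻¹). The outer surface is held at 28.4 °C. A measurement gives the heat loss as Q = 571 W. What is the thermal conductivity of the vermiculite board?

k = 0.0765 W/m·K

ΣR = ΔT/Q = |261 − 28.4|/571 = 0.4074 K/W
Known resistances:
  R_conv,in = 1/(4πr²h) = 1/(4π·1.42²·523) = 7.546×10^-5 K/W
  R_nickel alloy = (1/1.42 − 1/1.46)/(4πk) = 0.01929/(4π·12.2) = 1.258×10^-4 K/W
  R_mineral wool = (1/1.46 − 1/1.89)/(4πk) = 0.1558/(4π·0.0449) = 0.2762 K/W
R_vermiculite board = ΣR − ΣR_known = 0.4074 − 0.2764 = 0.1310 K/W
(1/r₁−1/r₂)/(4πk) = 0.1310 ⇒ k = 0.1259/(4π·0.1310) = 0.0765 W/m·K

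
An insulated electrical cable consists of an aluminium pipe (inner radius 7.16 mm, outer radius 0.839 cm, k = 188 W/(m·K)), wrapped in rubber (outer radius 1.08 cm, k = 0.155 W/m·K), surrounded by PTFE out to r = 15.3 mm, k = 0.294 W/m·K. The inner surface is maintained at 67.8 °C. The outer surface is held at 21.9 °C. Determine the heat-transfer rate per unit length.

Q' = 102 W/m

Treat each layer as a resistance in series:
  R'_aluminium = ln(0.00839/0.00716)/(2πk) = 0.1585/(2π·188) = 1.342×10^-4 m·K/W
  R'_rubber = ln(0.0108/0.00839)/(2πk) = 0.2525/(2π·0.155) = 0.2593 m·K/W
  R'_PTFE = ln(0.0153/0.0108)/(2πk) = 0.3483/(2π·0.294) = 0.1886 m·K/W
ΣR = 1.342×10^-4 + 0.2593 + 0.1886 = 0.4480 m·K/W
Q' = ΔT/ΣR = (67.8 °C − 21.9 °C)/0.4480 = 102 W/m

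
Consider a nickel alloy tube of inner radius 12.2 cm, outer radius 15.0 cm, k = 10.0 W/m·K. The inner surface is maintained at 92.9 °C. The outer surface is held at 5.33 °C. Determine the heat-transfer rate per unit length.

Q' = 2πk·ΔT/ln(r₂/r₁) = 2π × 10.0 × 87.57 / ln(0.150/0.122) = 26600 W/m

Q' = 26600 W/m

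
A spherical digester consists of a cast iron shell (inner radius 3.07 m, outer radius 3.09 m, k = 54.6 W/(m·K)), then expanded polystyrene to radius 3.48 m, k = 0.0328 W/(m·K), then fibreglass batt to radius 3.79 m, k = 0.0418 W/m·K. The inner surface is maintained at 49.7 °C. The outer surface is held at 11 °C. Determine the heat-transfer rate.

Series thermal resistances, inner to outer:
  R_cast iron = (1/3.07 − 1/3.09)/(4πk) = 0.002108/(4π·54.6) = 3.073×10^-6 K/W
  R_expanded polystyrene = (1/3.09 − 1/3.48)/(4πk) = 0.03627/(4π·0.0328) = 0.08799 K/W
  R_fibreglass batt = (1/3.48 − 1/3.79)/(4πk) = 0.02350/(4π·0.0418) = 0.04475 K/W
ΣR = 3.073×10^-6 + 0.08799 + 0.04475 = 0.1327 K/W
Q = ΔT/ΣR = (49.7 °C − 11 °C)/0.1327 = 292 W

Q = 292 W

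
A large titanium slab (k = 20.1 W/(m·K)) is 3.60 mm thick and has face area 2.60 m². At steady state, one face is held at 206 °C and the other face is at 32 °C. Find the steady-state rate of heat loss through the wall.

Q = 2530 kW

Q = kA·ΔT/L = 20.1 × 2.60 × |206 °C − 32 °C| / 0.00360 = 2.53×10^6 W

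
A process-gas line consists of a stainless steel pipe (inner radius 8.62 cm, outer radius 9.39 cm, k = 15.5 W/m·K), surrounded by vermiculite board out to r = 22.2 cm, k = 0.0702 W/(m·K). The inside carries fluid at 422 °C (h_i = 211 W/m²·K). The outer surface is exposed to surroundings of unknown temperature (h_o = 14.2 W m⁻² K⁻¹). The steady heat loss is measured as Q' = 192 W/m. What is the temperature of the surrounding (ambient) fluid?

T_out = 35.9 °C

Series resistances:
  R'_conv,in = 1/(2πr h) = 1/(2π·0.0862·211) = 0.008750 m·K/W
  R'_stainless steel = ln(0.0939/0.0862)/(2πk) = 0.08556/(2π·15.5) = 8.785×10^-4 m·K/W
  R'_vermiculite board = ln(0.222/0.0939)/(2πk) = 0.8604/(2π·0.0702) = 1.951 m·K/W
  R'_conv,out = 1/(2πr h) = 1/(2π·0.222·14.2) = 0.05049 m·K/W
ΣR = 2.011 m·K/W
ΔT = Q'·ΣR = 192 × 2.011 = 386.1 K
Heat flows outward, so T_out = T_in − ΔT = 422 − 386.1 = 35.9 °C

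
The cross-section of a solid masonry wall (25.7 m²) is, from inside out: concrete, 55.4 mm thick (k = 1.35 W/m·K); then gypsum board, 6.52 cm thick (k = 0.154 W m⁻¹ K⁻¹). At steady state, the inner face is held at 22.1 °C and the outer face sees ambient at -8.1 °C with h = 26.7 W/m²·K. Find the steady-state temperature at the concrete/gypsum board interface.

T = 19.6 °C

Series thermal resistances, inner to outer:
  R_concrete = L/(kA) = 0.0554/(1.35·25.7) = 0.001597 K/W
  R_gypsum board = L/(kA) = 0.0652/(0.154·25.7) = 0.01647 K/W
  R_conv,out = 1/(hA) = 1/(26.7·25.7) = 0.001457 K/W
ΣR = 0.001597 + 0.01647 + 0.001457 = 0.01952 K/W
Q = ΔT/ΣR = (22.1 °C − -8.1 °C)/0.01952 = 1547 W
From the inner boundary to the concrete/gypsum board interface, ΣR_partial = 0.001597 K/W.
T_interface = T_in − Q·ΣR_partial = 22.1 °C − (1547)(0.001597) = 19.6 °C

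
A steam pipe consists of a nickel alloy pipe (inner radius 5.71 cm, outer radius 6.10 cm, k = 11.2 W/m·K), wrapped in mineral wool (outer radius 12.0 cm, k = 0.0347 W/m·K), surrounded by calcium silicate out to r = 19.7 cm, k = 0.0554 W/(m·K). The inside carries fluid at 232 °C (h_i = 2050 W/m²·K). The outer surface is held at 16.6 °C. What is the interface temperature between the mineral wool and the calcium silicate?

Resistance network (inner→outer):
  R'_conv,in = 1/(2πr h) = 1/(2π·0.0571·2050) = 0.001360 m·K/W
  R'_nickel alloy = ln(0.0610/0.0571)/(2πk) = 0.06607/(2π·11.2) = 9.389×10^-4 m·K/W
  R'_mineral wool = ln(0.120/0.0610)/(2πk) = 0.6766/(2π·0.0347) = 3.103 m·K/W
  R'_calcium silicate = ln(0.197/0.120)/(2πk) = 0.4957/(2π·0.0554) = 1.424 m·K/W
ΣR = 0.001360 + 9.389×10^-4 + 3.103 + 1.424 = 4.529 m·K/W
Q' = ΔT/ΣR = (232 °C − 16.6 °C)/4.529 = 47.56 W/m
From the inner boundary to the mineral wool/calcium silicate interface, ΣR_partial = 3.105 m·K/W.
T_interface = T_in − Q'·ΣR_partial = 232 °C − (47.56)(3.105) = 84.3 °C

T = 84.3 °C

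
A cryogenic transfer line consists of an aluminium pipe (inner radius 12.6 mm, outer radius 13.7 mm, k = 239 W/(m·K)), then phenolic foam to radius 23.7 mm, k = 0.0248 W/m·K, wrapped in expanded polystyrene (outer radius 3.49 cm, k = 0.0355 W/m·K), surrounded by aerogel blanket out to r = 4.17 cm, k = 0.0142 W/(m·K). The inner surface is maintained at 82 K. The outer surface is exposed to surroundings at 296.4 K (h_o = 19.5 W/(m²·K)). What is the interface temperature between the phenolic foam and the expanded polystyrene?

T = 183.3 K

Treat each layer as a resistance in series:
  R'_aluminium = ln(0.0137/0.0126)/(2πk) = 0.08370/(2π·239) = 5.574×10^-5 m·K/W
  R'_phenolic foam = ln(0.0237/0.0137)/(2πk) = 0.5481/(2π·0.0248) = 3.517 m·K/W
  R'_expanded polystyrene = ln(0.0349/0.0237)/(2πk) = 0.3870/(2π·0.0355) = 1.735 m·K/W
  R'_aerogel blanket = ln(0.0417/0.0349)/(2πk) = 0.1780/(2π·0.0142) = 1.995 m·K/W
  R'_conv,out = 1/(2πr h) = 1/(2π·0.0417·19.5) = 0.1957 m·K/W
ΣR = 5.574×10^-5 + 3.517 + 1.735 + 1.995 + 0.1957 = 7.443 m·K/W
Q' = ΔT/ΣR = (82 K − 296.4 K)/7.443 = -28.81 W/m
From the inner boundary to the phenolic foam/expanded polystyrene interface, ΣR_partial = 3.517 m·K/W.
T_interface = T_in − Q'·ΣR_partial = 82 K − (-28.81)(3.517) = 183.3 K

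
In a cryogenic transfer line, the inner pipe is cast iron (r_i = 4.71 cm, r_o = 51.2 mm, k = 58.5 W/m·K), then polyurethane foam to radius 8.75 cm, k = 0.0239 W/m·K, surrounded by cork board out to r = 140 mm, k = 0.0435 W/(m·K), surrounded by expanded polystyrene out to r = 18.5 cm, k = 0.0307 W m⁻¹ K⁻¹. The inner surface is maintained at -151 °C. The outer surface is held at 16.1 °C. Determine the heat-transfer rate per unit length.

Q' = 24.8 W/m

Series thermal resistances, inner to outer:
  R'_cast iron = ln(0.0512/0.0471)/(2πk) = 0.08347/(2π·58.5) = 2.271×10^-4 m·K/W
  R'_polyurethane foam = ln(0.0875/0.0512)/(2πk) = 0.5359/(2π·0.0239) = 3.569 m·K/W
  R'_cork board = ln(0.140/0.0875)/(2πk) = 0.4700/(2π·0.0435) = 1.720 m·K/W
  R'_expanded polystyrene = ln(0.185/0.140)/(2πk) = 0.2787/(2π·0.0307) = 1.445 m·K/W
ΣR = 2.271×10^-4 + 3.569 + 1.720 + 1.445 = 6.734 m·K/W
Q' = ΔT/ΣR = (-151 °C − 16.1 °C)/6.734 = -24.8 W/m
(Negative Q' ⇒ heat flows inward; heat gain = 24.8 W/m.)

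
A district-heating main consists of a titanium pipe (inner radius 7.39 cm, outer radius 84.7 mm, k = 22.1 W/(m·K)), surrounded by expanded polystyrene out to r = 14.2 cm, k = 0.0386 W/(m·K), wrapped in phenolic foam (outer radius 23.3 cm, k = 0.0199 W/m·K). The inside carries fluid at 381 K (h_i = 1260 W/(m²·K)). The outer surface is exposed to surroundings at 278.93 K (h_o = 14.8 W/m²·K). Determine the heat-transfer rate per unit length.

Q' = 16.6 W/m

Treat each layer as a resistance in series:
  R'_conv,in = 1/(2πr h) = 1/(2π·0.0739·1260) = 0.001709 m·K/W
  R'_titanium = ln(0.0847/0.0739)/(2πk) = 0.1364/(2π·22.1) = 9.823×10^-4 m·K/W
  R'_expanded polystyrene = ln(0.142/0.0847)/(2πk) = 0.5167/(2π·0.0386) = 2.130 m·K/W
  R'_phenolic foam = ln(0.233/0.142)/(2πk) = 0.4952/(2π·0.0199) = 3.961 m·K/W
  R'_conv,out = 1/(2πr h) = 1/(2π·0.233·14.8) = 0.04615 m·K/W
ΣR = 0.001709 + 9.823×10^-4 + 2.130 + 3.961 + 0.04615 = 6.140 m·K/W
Q' = ΔT/ΣR = (381 K − 278.93 K)/6.140 = 16.6 W/m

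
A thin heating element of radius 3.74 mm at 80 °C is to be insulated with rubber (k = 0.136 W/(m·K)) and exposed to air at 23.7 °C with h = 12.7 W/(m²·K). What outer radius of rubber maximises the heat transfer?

r_cr = 1.07 cm

For a cylinder, r_cr = k_ins/h = 0.136/12.7 = 0.0107 m = 1.07 cm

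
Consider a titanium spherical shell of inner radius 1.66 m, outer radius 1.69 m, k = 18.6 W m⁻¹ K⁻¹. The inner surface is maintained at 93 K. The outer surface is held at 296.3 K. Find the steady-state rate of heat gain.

Q = 4.44×10^6 W

Q = 4πk·ΔT/(1/r₁ − 1/r₂) = 4π × 18.6 × 203.3 / (1/1.66 − 1/1.69) = 4.44×10^6 W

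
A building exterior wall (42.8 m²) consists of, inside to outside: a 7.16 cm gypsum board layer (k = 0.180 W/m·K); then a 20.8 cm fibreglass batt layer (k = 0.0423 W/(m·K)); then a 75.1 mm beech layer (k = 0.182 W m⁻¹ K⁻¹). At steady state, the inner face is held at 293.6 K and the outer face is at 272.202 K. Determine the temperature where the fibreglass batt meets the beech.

T = 273.74 K

Resistance network (inner→outer):
  R_gypsum board = L/(kA) = 0.0716/(0.180·42.8) = 0.009294 K/W
  R_fibreglass batt = L/(kA) = 0.208/(0.0423·42.8) = 0.1149 K/W
  R_beech = L/(kA) = 0.0751/(0.182·42.8) = 0.009641 K/W
ΣR = 0.009294 + 0.1149 + 0.009641 = 0.1338 K/W
Q = ΔT/ΣR = (293.6 K − 272.202 K)/0.1338 = 159.9 W
From the inner boundary to the fibreglass batt/beech interface, ΣR_partial = 0.1242 K/W.
T_interface = T_in − Q·ΣR_partial = 293.6 K − (159.9)(0.1242) = 273.74 K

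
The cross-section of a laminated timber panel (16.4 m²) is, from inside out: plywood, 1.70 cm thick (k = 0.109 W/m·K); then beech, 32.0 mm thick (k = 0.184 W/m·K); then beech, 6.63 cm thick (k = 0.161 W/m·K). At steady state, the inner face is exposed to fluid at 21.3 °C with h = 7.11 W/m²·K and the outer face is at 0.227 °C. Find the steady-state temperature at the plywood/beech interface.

Treat each layer as a resistance in series:
  R_conv,in = 1/(hA) = 1/(7.11·16.4) = 0.008576 K/W
  R_plywood = L/(kA) = 0.0170/(0.109·16.4) = 0.009510 K/W
  R_beech = L/(kA) = 0.0320/(0.184·16.4) = 0.01060 K/W
  R_beech = L/(kA) = 0.0663/(0.161·16.4) = 0.02511 K/W
ΣR = 0.008576 + 0.009510 + 0.01060 + 0.02511 = 0.05380 K/W
Q = ΔT/ΣR = (21.3 °C − 0.227 °C)/0.05380 = 391.7 W
From the inner boundary to the plywood/beech interface, ΣR_partial = 0.01809 K/W.
T_interface = T_in − Q·ΣR_partial = 21.3 °C − (391.7)(0.01809) = 14.2 °C

T = 14.2 °C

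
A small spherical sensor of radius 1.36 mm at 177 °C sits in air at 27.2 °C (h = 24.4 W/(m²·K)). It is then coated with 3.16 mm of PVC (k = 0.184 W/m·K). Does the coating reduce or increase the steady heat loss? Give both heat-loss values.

Critical radius for a sphere: r_cr = 2k/h = 0.0151 m = 1.51 cm.
Outer radius after coating: r₂ = 0.00136 + 0.00316 = 0.00452 m.
Since r₁ < r_cr and r₂ ≤ r_cr, the coating moves toward the maximum at r_cr — heat loss rises.
Bare: R = 1/(4πr₁²h) = 1763 K/W; Q = 149.8/1763 = 0.0850 W.
Coated: R = R_cond + R_conv = 382.0 K/W; Q = 149.8/382.0 = 0.392 W.

increases: 0.0850 → 0.392 W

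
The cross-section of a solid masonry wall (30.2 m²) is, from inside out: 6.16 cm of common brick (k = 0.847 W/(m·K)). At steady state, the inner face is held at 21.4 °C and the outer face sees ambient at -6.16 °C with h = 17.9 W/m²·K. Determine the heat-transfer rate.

Series thermal resistances, inner to outer:
  R_common brick = L/(kA) = 0.0616/(0.847·30.2) = 0.002408 K/W
  R_conv,out = 1/(hA) = 1/(17.9·30.2) = 0.001850 K/W
ΣR = 0.002408 + 0.001850 = 0.004258 K/W
Q = ΔT/ΣR = (21.4 °C − -6.16 °C)/0.004258 = 6470 W

Q = 6470 W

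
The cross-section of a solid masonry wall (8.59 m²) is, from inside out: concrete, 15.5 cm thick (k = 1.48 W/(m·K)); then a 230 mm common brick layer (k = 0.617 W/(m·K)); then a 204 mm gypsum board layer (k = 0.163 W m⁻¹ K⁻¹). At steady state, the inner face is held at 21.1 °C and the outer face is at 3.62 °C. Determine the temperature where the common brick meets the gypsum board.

Resistance network (inner→outer):
  R_concrete = L/(kA) = 0.155/(1.48·8.59) = 0.01219 K/W
  R_common brick = L/(kA) = 0.230/(0.617·8.59) = 0.04340 K/W
  R_gypsum board = L/(kA) = 0.204/(0.163·8.59) = 0.1457 K/W
ΣR = 0.01219 + 0.04340 + 0.1457 = 0.2013 K/W
Q = ΔT/ΣR = (21.1 °C − 3.62 °C)/0.2013 = 86.84 W
From the inner boundary to the common brick/gypsum board interface, ΣR_partial = 0.05559 K/W.
T_interface = T_in − Q·ΣR_partial = 21.1 °C − (86.84)(0.05559) = 16.3 °C

T = 16.3 °C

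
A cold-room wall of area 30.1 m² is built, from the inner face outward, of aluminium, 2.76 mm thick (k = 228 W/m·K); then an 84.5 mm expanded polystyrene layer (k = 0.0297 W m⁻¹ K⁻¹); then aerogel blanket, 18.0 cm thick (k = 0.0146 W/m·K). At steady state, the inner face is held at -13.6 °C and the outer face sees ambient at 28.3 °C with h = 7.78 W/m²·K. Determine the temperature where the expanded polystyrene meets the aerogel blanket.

Resistance network (inner→outer):
  R_aluminium = L/(kA) = 0.00276/(228·30.1) = 4.022×10^-7 K/W
  R_expanded polystyrene = L/(kA) = 0.0845/(0.0297·30.1) = 0.09452 K/W
  R_aerogel blanket = L/(kA) = 0.180/(0.0146·30.1) = 0.4096 K/W
  R_conv,out = 1/(hA) = 1/(7.78·30.1) = 0.004270 K/W
ΣR = 4.022×10^-7 + 0.09452 + 0.4096 + 0.004270 = 0.5084 K/W
Q = ΔT/ΣR = (-13.6 °C − 28.3 °C)/0.5084 = -82.42 W
From the inner boundary to the expanded polystyrene/aerogel blanket interface, ΣR_partial = 0.09452 K/W.
T_interface = T_in − Q·ΣR_partial = -13.6 °C − (-82.42)(0.09452) = -5.81 °C

T = -5.81 °C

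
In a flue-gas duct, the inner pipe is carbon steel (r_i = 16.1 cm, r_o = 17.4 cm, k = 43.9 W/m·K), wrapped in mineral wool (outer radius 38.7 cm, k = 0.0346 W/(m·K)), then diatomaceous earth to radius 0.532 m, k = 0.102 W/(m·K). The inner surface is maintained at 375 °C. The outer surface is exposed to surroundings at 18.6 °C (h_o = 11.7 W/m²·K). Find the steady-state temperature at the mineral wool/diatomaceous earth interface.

T = 62.9 °C

Resistance network (inner→outer):
  R'_carbon steel = ln(0.174/0.161)/(2πk) = 0.07765/(2π·43.9) = 2.815×10^-4 m·K/W
  R'_mineral wool = ln(0.387/0.174)/(2πk) = 0.7994/(2π·0.0346) = 3.677 m·K/W
  R'_diatomaceous earth = ln(0.532/0.387)/(2πk) = 0.3182/(2π·0.102) = 0.4965 m·K/W
  R'_conv,out = 1/(2πr h) = 1/(2π·0.532·11.7) = 0.02557 m·K/W
ΣR = 2.815×10^-4 + 3.677 + 0.4965 + 0.02557 = 4.199 m·K/W
Q' = ΔT/ΣR = (375 °C − 18.6 °C)/4.199 = 84.88 W/m
From the inner boundary to the mineral wool/diatomaceous earth interface, ΣR_partial = 3.677 m·K/W.
T_interface = T_in − Q'·ΣR_partial = 375 °C − (84.88)(3.677) = 62.9 °C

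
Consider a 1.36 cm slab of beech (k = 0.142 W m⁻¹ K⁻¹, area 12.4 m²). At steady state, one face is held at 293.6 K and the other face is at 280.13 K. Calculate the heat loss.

Q = kA·ΔT/L = 0.142 × 12.4 × |293.6 K − 280.13 K| / 0.0136 = 1740 W

Q = 1740 W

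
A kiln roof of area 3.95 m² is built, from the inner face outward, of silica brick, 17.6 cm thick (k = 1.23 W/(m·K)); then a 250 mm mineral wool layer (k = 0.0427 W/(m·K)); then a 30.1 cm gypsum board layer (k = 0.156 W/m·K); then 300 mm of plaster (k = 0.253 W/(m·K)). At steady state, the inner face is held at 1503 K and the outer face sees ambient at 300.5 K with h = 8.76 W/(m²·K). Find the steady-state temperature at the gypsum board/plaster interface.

Treat each layer as a resistance in series:
  R_silica brick = L/(kA) = 0.176/(1.23·3.95) = 0.03623 K/W
  R_mineral wool = L/(kA) = 0.250/(0.0427·3.95) = 1.482 K/W
  R_gypsum board = L/(kA) = 0.301/(0.156·3.95) = 0.4885 K/W
  R_plaster = L/(kA) = 0.300/(0.253·3.95) = 0.3002 K/W
  R_conv,out = 1/(hA) = 1/(8.76·3.95) = 0.02890 K/W
ΣR = 0.03623 + 1.482 + 0.4885 + 0.3002 + 0.02890 = 2.336 K/W
Q = ΔT/ΣR = (1503 K − 300.5 K)/2.336 = 514.8 W
From the inner boundary to the gypsum board/plaster interface, ΣR_partial = 2.007 K/W.
T_interface = T_in − Q·ΣR_partial = 1503 K − (514.8)(2.007) = 470 K

T = 470 K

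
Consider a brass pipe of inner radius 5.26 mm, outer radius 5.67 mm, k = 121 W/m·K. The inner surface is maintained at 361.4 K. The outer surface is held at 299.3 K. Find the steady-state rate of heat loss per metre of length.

Q' = 2πk·ΔT/ln(r₂/r₁) = 2π × 121 × 62.1 / ln(0.00567/0.00526) = 6.29×10^5 W/m

Q' = 629 kW/m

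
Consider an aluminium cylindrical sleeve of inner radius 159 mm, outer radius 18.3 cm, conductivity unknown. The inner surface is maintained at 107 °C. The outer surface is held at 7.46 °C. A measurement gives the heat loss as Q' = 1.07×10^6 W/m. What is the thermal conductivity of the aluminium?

ΣR = ΔT/Q' = |107 − 7.46|/1.07×10^6 = 9.303×10^-5 m·K/W
ln(r₂/r₁)/(2πk) = 9.303×10^-5 ⇒ k = 0.1406/(2π·9.303×10^-5) = 241 W/m·K

k = 241 W/m·K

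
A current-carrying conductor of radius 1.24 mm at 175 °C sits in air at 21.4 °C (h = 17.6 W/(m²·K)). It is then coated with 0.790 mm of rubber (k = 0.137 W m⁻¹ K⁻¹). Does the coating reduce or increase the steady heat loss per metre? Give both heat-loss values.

Critical radius for a cylinder: r_cr = k/h = 0.00778 m = 0.778 cm.
Outer radius after coating: r₂ = 0.00124 + 7.90×10^-4 = 0.002030 m.
Since r₁ < r_cr and r₂ ≤ r_cr, the coating moves toward the maximum at r_cr — heat loss rises.
Bare: R = 1/(2πr₁h) = 7.293 m·K/W; Q = 153.6/7.293 = 21.1 W/m.
Coated: R = R_cond + R_conv = 5.027 m·K/W; Q = 153.6/5.027 = 30.6 W/m.

increases: 21.1 → 30.6 W/m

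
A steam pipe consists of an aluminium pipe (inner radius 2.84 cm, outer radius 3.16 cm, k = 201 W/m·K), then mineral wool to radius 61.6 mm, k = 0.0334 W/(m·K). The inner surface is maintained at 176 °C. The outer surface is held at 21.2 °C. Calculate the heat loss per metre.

Resistance network (inner→outer):
  R'_aluminium = ln(0.0316/0.0284)/(2πk) = 0.1068/(2π·201) = 8.454×10^-5 m·K/W
  R'_mineral wool = ln(0.0616/0.0316)/(2πk) = 0.6675/(2π·0.0334) = 3.181 m·K/W
ΣR = 8.454×10^-5 + 3.181 = 3.181 m·K/W
Q' = ΔT/ΣR = (176 °C − 21.2 °C)/3.181 = 48.7 W/m

Q' = 48.7 W/m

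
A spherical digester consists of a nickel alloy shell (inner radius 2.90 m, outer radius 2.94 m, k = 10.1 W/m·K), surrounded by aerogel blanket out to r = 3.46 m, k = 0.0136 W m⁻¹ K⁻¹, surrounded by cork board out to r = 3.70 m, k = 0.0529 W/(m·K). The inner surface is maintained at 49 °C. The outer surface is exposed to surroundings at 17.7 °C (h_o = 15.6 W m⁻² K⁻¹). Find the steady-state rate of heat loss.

Resistance network (inner→outer):
  R_nickel alloy = (1/2.90 − 1/2.94)/(4πk) = 0.004692/(4π·10.1) = 3.696×10^-5 K/W
  R_aerogel blanket = (1/2.94 − 1/3.46)/(4πk) = 0.05112/(4π·0.0136) = 0.2991 K/W
  R_cork board = (1/3.46 − 1/3.70)/(4πk) = 0.01875/(4π·0.0529) = 0.02820 K/W
  R_conv,out = 1/(4πr²h) = 1/(4π·3.70²·15.6) = 3.726×10^-4 K/W
ΣR = 3.696×10^-5 + 0.2991 + 0.02820 + 3.726×10^-4 = 0.3277 K/W
Q = ΔT/ΣR = (49 °C − 17.7 °C)/0.3277 = 95.5 W

Q = 95.5 W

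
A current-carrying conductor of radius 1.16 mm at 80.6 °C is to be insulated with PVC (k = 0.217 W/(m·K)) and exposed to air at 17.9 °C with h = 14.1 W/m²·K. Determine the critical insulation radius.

For a cylinder, r_cr = k_ins/h = 0.217/14.1 = 0.0154 m = 1.54 cm

r_cr = 1.54 cm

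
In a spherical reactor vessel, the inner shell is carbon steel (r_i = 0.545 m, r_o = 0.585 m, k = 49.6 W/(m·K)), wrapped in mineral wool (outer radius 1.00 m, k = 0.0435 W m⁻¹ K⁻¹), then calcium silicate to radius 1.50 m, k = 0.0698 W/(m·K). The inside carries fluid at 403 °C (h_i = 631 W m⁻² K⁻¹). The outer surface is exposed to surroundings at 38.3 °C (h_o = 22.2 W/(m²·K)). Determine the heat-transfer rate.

Q = 217 W

Series thermal resistances, inner to outer:
  R_conv,in = 1/(4πr²h) = 1/(4π·0.545²·631) = 4.246×10^-4 K/W
  R_carbon steel = (1/0.545 − 1/0.585)/(4πk) = 0.1255/(4π·49.6) = 2.013×10^-4 K/W
  R_mineral wool = (1/0.585 − 1/1.00)/(4πk) = 0.7094/(4π·0.0435) = 1.298 K/W
  R_calcium silicate = (1/1.00 − 1/1.50)/(4πk) = 0.3333/(4π·0.0698) = 0.3800 K/W
  R_conv,out = 1/(4πr²h) = 1/(4π·1.50²·22.2) = 0.001593 K/W
ΣR = 4.246×10^-4 + 2.013×10^-4 + 1.298 + 0.3800 + 0.001593 = 1.680 K/W
Q = ΔT/ΣR = (403 °C − 38.3 °C)/1.680 = 217 W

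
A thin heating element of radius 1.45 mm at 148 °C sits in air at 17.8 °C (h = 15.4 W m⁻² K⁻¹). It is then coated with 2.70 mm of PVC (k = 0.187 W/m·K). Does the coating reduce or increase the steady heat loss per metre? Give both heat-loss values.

Critical radius for a cylinder: r_cr = k/h = 0.0121 m = 1.21 cm.
Outer radius after coating: r₂ = 0.00145 + 0.00270 = 0.00415 m.
Since r₁ < r_cr and r₂ ≤ r_cr, the coating moves toward the maximum at r_cr — heat loss rises.
Bare: R = 1/(2πr₁h) = 7.127 m·K/W; Q = 130.2/7.127 = 18.3 W/m.
Coated: R = R_cond + R_conv = 3.385 m·K/W; Q = 130.2/3.385 = 38.5 W/m.

increases: 18.3 → 38.5 W/m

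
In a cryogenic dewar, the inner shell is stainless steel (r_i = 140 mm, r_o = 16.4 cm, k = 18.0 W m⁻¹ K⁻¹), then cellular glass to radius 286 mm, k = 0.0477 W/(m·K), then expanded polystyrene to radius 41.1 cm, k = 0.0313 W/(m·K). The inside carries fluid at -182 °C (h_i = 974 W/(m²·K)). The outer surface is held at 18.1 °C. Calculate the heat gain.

Series thermal resistances, inner to outer:
  R_conv,in = 1/(4πr²h) = 1/(4π·0.140²·974) = 0.004168 K/W
  R_stainless steel = (1/0.140 − 1/0.164)/(4πk) = 1.045/(4π·18.0) = 0.004621 K/W
  R_cellular glass = (1/0.164 − 1/0.286)/(4πk) = 2.601/(4π·0.0477) = 4.339 K/W
  R_expanded polystyrene = (1/0.286 − 1/0.411)/(4πk) = 1.063/(4π·0.0313) = 2.704 K/W
ΣR = 0.004168 + 0.004621 + 4.339 + 2.704 = 7.052 K/W
Q = ΔT/ΣR = (-182 °C − 18.1 °C)/7.052 = -28.4 W
(Negative Q ⇒ heat flows inward; heat gain = 28.4 W.)

Q = 28.4 W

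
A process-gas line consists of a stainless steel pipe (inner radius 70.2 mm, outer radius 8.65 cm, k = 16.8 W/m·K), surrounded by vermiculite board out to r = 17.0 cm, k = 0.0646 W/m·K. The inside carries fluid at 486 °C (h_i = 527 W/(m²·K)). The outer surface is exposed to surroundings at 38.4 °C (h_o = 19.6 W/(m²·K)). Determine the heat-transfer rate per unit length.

Q' = 260 W/m

Series thermal resistances, inner to outer:
  R'_conv,in = 1/(2πr h) = 1/(2π·0.0702·527) = 0.004302 m·K/W
  R'_stainless steel = ln(0.0865/0.0702)/(2πk) = 0.2088/(2π·16.8) = 0.001978 m·K/W
  R'_vermiculite board = ln(0.170/0.0865)/(2πk) = 0.6757/(2π·0.0646) = 1.665 m·K/W
  R'_conv,out = 1/(2πr h) = 1/(2π·0.170·19.6) = 0.04777 m·K/W
ΣR = 0.004302 + 0.001978 + 1.665 + 0.04777 = 1.719 m·K/W
Q' = ΔT/ΣR = (486 °C − 38.4 °C)/1.719 = 260 W/m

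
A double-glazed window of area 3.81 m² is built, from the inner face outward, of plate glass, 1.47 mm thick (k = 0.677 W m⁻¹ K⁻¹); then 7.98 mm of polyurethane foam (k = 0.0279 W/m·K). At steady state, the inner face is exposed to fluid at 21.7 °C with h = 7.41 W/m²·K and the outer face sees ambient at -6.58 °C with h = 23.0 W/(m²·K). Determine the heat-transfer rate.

Q = 231 W

Series thermal resistances, inner to outer:
  R_conv,in = 1/(hA) = 1/(7.41·3.81) = 0.03542 K/W
  R_plate glass = L/(kA) = 0.00147/(0.677·3.81) = 5.699×10^-4 K/W
  R_polyurethane foam = L/(kA) = 0.00798/(0.0279·3.81) = 0.07507 K/W
  R_conv,out = 1/(hA) = 1/(23.0·3.81) = 0.01141 K/W
ΣR = 0.03542 + 5.699×10^-4 + 0.07507 + 0.01141 = 0.1225 K/W
Q = ΔT/ΣR = (21.7 °C − -6.58 °C)/0.1225 = 231 W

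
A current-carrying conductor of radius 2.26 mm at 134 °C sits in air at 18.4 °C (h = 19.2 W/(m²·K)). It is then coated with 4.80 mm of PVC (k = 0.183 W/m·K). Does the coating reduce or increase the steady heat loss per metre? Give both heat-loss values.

increases: 31.5 → 53.4 W/m

Critical radius for a cylinder: r_cr = k/h = 0.00953 m = 0.953 cm.
Outer radius after coating: r₂ = 0.00226 + 0.00480 = 0.00706 m.
Since r₁ < r_cr and r₂ ≤ r_cr, the coating moves toward the maximum at r_cr — heat loss rises.
Bare: R = 1/(2πr₁h) = 3.668 m·K/W; Q = 115.6/3.668 = 31.5 W/m.
Coated: R = R_cond + R_conv = 2.165 m·K/W; Q = 115.6/2.165 = 53.4 W/m.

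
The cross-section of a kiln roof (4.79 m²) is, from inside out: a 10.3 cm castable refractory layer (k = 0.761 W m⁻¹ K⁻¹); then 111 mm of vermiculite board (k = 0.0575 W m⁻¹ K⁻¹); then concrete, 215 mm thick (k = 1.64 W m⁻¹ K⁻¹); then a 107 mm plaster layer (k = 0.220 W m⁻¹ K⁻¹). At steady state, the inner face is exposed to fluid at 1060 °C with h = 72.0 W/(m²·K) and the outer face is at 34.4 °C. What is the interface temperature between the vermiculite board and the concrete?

Series thermal resistances, inner to outer:
  R_conv,in = 1/(hA) = 1/(72.0·4.79) = 0.002900 K/W
  R_castable refractory = L/(kA) = 0.103/(0.761·4.79) = 0.02826 K/W
  R_vermiculite board = L/(kA) = 0.111/(0.0575·4.79) = 0.4030 K/W
  R_concrete = L/(kA) = 0.215/(1.64·4.79) = 0.02737 K/W
  R_plaster = L/(kA) = 0.107/(0.220·4.79) = 0.1015 K/W
ΣR = 0.002900 + 0.02826 + 0.4030 + 0.02737 + 0.1015 = 0.5630 K/W
Q = ΔT/ΣR = (1060 °C − 34.4 °C)/0.5630 = 1822 W
From the inner boundary to the vermiculite board/concrete interface, ΣR_partial = 0.4342 K/W.
T_interface = T_in − Q·ΣR_partial = 1060 °C − (1822)(0.4342) = 269 °C

T = 269 °C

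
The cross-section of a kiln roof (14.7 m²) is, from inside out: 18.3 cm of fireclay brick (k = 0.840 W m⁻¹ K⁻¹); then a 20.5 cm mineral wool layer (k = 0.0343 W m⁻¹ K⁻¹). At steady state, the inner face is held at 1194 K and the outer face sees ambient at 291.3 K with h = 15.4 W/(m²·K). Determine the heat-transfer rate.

Q = 2.12 kW

Series thermal resistances, inner to outer:
  R_fireclay brick = L/(kA) = 0.183/(0.840·14.7) = 0.01482 K/W
  R_mineral wool = L/(kA) = 0.205/(0.0343·14.7) = 0.4066 K/W
  R_conv,out = 1/(hA) = 1/(15.4·14.7) = 0.004417 K/W
ΣR = 0.01482 + 0.4066 + 0.004417 = 0.4258 K/W
Q = ΔT/ΣR = (1194 K − 291.3 K)/0.4258 = 2120 W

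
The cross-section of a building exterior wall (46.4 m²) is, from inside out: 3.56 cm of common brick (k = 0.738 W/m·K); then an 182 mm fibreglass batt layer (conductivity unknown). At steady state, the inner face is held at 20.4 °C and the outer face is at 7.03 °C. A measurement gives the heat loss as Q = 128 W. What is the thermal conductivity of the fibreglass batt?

k = 0.0379 W/m·K

ΣR = ΔT/Q = |20.4 − 7.03|/128 = 0.1045 K/W
Known resistances:
  R_common brick = L/(kA) = 0.0356/(0.738·46.4) = 0.001040 K/W
R_fibreglass batt = ΣR − ΣR_known = 0.1045 − 0.001040 = 0.1035 K/W
L/(kA) = 0.1035 ⇒ k = 0.182/(0.1035·46.4) = 0.0379 W/m·K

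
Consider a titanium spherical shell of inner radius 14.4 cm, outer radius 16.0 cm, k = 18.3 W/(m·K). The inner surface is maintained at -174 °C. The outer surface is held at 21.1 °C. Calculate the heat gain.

Q = 4πk·ΔT/(1/r₁ − 1/r₂) = 4π × 18.3 × 195.1 / (1/0.144 − 1/0.160) = 64600 W

Q = 64600 W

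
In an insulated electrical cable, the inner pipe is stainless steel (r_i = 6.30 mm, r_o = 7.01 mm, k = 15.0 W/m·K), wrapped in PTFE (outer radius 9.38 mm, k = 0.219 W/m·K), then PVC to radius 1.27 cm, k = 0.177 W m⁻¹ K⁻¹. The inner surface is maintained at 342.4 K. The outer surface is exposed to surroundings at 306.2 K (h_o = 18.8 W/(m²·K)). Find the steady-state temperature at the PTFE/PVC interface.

T = 335.7 K

Treat each layer as a resistance in series:
  R'_stainless steel = ln(0.00701/0.00630)/(2πk) = 0.1068/(2π·15.0) = 0.001133 m·K/W
  R'_PTFE = ln(0.00938/0.00701)/(2πk) = 0.2912/(2π·0.219) = 0.2117 m·K/W
  R'_PVC = ln(0.0127/0.00938)/(2πk) = 0.3030/(2π·0.177) = 0.2725 m·K/W
  R'_conv,out = 1/(2πr h) = 1/(2π·0.0127·18.8) = 0.6666 m·K/W
ΣR = 0.001133 + 0.2117 + 0.2725 + 0.6666 = 1.152 m·K/W
Q' = ΔT/ΣR = (342.4 K − 306.2 K)/1.152 = 31.42 W/m
From the inner boundary to the PTFE/PVC interface, ΣR_partial = 0.2128 m·K/W.
T_interface = T_in − Q'·ΣR_partial = 342.4 K − (31.42)(0.2128) = 335.7 K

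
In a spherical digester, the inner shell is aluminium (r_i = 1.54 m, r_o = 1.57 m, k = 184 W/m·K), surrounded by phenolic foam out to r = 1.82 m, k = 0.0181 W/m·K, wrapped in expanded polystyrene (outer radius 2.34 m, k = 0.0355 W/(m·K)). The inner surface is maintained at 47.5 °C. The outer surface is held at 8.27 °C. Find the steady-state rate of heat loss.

Q = 59.6 W

Series thermal resistances, inner to outer:
  R_aluminium = (1/1.54 − 1/1.57)/(4πk) = 0.01241/(4π·184) = 5.366×10^-6 K/W
  R_phenolic foam = (1/1.57 − 1/1.82)/(4πk) = 0.08749/(4π·0.0181) = 0.3847 K/W
  R_expanded polystyrene = (1/1.82 − 1/2.34)/(4πk) = 0.1221/(4π·0.0355) = 0.2737 K/W
ΣR = 5.366×10^-6 + 0.3847 + 0.2737 = 0.6584 K/W
Q = ΔT/ΣR = (47.5 °C − 8.27 °C)/0.6584 = 59.6 W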